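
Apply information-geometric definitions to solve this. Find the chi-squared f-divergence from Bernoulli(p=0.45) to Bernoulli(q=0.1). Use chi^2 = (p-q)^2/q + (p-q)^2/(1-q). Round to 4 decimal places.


Chi-squared divergence between Bernoulli distributions:
chi^2 = (p-q)^2/q + (p-q)^2/(1-q).
p = 0.45, q = 0.1, p-q = 0.35.
(p-q)^2 = 0.1225.
term1 = 0.1225/0.1 = 1.225.
term2 = 0.1225/0.9 = 0.136111.
chi^2 = 1.225 + 0.136111 = 1.3611

1.3611


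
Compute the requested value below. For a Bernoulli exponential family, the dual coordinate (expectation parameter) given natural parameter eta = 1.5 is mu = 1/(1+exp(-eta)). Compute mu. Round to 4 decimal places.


Dual coordinate (expectation parameter) for Bernoulli:
mu = 1/(1+exp(-eta)).
eta = 1.5.
exp(-eta) = exp(-1.5) = 0.22313.
mu = 1/(1+0.22313) = 0.8176

0.8176


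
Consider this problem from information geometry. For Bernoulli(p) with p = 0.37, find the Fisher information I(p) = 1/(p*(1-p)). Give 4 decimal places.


For Bernoulli(p), Fisher information is I(p) = 1/(p*(1-p)).
p = 0.37, 1-p = 0.63.
p*(1-p) = 0.2331.
I(p) = 1/0.2331 = 4.2900

4.2900


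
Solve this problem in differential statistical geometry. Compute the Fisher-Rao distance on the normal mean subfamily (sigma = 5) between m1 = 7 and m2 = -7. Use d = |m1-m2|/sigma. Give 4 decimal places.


On the fixed-variance normal subfamily, geodesic distance = |m1-m2|/sigma.
|7 - -7| = 14.
sigma = 5.
d = 14/5 = 2.8000

2.8000


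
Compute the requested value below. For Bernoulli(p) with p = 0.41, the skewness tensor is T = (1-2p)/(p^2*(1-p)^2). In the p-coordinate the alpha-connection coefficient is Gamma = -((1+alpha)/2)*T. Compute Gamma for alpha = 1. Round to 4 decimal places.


Skewness (Amari-Chentsov) tensor: T = (1-2p)/(p^2*(1-p)^2).
p = 0.41, 1-2p = 0.18, p^2 = 0.1681, (1-p)^2 = 0.3481.
T = 0.18/(0.1681 * 0.3481) = 3.076102.
In the p-coordinate, Gamma^(alpha) = Gamma^(0) - (alpha/2)*T with Gamma^(0) = (1/2)*g'(p) = -T/2,
so Gamma^(alpha) = -((1+alpha)/2)*T.
alpha = 1, -(1+alpha)/2 = -1.0.
Gamma = -1.0 * 3.076102 = -3.0761

-3.0761


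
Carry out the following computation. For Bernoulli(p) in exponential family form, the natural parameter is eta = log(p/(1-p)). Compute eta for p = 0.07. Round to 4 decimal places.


Natural parameter for Bernoulli: eta = log(p/(1-p)).
p = 0.07, 1-p = 0.93.
p/(1-p) = 0.075269.
eta = log(0.075269) = -2.5867

-2.5867


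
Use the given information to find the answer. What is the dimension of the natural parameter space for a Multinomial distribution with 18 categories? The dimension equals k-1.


Exponential family dimension calculation:
For Multinomial with k=18 categories, dim = k-1 = 17.

17


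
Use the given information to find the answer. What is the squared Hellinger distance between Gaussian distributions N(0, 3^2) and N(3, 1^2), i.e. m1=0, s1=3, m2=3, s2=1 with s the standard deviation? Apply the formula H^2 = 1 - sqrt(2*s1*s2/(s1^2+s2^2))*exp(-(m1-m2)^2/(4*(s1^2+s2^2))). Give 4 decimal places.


Squared Hellinger distance for Gaussians:
H^2 = 1 - sqrt(2*s1*s2/(s1^2+s2^2)) * exp(-(m1-m2)^2/(4*(s1^2+s2^2))).
s1^2 = 9, s2^2 = 1, s1^2+s2^2 = 10.
sqrt(2*3*1/(10)) = 0.774597.
(m1-m2)^2 = (-3)^2 = 9.
exp(-9/(4*10)) = exp(-0.225) = 0.798516.
H^2 = 1 - 0.774597*0.798516 = 0.3815

0.3815


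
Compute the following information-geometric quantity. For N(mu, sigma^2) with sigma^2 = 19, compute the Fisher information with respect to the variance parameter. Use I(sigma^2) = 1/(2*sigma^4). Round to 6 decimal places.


Fisher information for variance: I(sigma^2) = 1/(2*sigma^4).
sigma^2 = 19, so sigma^4 = 361.
I = 1/(2*361) = 1/722 = 0.001385

0.001385


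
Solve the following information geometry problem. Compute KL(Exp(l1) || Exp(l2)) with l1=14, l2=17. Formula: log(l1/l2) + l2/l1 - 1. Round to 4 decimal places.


KL divergence for exponential family:
KL = log(l1/l2) + l2/l1 - 1.
log(14/17) = -0.194156.
17/14 = 1.214286.
KL = -0.194156 + 1.214286 - 1 = 0.0201

0.0201


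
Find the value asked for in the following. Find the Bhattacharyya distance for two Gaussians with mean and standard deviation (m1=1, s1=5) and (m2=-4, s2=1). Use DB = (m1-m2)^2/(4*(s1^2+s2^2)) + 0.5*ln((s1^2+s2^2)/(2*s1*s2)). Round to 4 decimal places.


Bhattacharyya distance between two Gaussians:
DB = (m1-m2)^2/(4*(s1^2+s2^2)) + (1/2)*ln((s1^2+s2^2)/(2*s1*s2)).
(m1-m2)^2 = (5)^2 = 25.
s1^2+s2^2 = 25 + 1 = 26.
term1 = 25/104 = 0.240385.
term2 = 0.5*ln(26/10.0) = 0.477756.
DB = 0.240385 + 0.477756 = 0.7181

0.7181


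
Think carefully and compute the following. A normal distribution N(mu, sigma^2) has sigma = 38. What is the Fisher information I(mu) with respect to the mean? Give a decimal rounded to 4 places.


The Fisher information for the mean of a normal distribution is I(mu) = 1/sigma^2.
sigma = 38, so sigma^2 = 1444.
I(mu) = 1/1444 = 0.0007

0.0007


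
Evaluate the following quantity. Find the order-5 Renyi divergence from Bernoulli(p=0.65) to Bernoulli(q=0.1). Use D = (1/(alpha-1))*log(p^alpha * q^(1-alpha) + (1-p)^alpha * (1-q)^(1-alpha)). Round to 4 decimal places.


Renyi divergence of order alpha between Bernoulli distributions:
D = (1/(alpha-1))*log(p^alpha * q^(1-alpha) + (1-p)^alpha * (1-q)^(1-alpha)).
alpha = 5, p = 0.65, q = 0.1.
p^alpha * q^(1-alpha) = 0.65^5 * 0.1^-4 = 1160.290625.
(1-p)^alpha * (1-q)^(1-alpha) = 0.35^5 * 0.9^-4 = 0.008005.
sum = 1160.290625 + 0.008005 = 1160.29863.
D = (1/4)*log(1160.29863) = 1.7641

1.7641


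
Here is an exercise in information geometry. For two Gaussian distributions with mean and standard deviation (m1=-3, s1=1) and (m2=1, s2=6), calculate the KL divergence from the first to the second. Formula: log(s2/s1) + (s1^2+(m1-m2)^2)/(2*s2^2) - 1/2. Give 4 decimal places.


KL divergence between normal distributions:
KL = log(s2/s1) + (s1^2 + (m1-m2)^2)/(2*s2^2) - 1/2.
log(6/1) = 1.791759.
(1^2 + (-3-1)^2)/(2*6^2) = (1 + 16)/72 = 0.236111.
KL = 1.791759 + 0.236111 - 0.5 = 1.5279

1.5279


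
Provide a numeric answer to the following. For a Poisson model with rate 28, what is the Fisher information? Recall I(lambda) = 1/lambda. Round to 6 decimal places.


Fisher information for Poisson: I(lambda) = 1/lambda.
lambda = 28.
I(lambda) = 1/28 = 0.035714

0.035714


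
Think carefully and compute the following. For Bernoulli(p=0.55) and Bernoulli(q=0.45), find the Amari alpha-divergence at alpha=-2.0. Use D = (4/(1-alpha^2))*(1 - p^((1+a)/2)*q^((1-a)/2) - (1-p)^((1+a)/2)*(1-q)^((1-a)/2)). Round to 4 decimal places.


Amari alpha-divergence:
D = (4/(1-alpha^2))*(1 - p^((1+a)/2)*q^((1-a)/2) - (1-p)^((1+a)/2)*(1-q)^((1-a)/2)).
alpha = -2.0, p = 0.55, q = 0.45.
e1 = (1+alpha)/2 = -0.5, e2 = (1-alpha)/2 = 1.5.
t1 = p^e1 * q^e2 = 0.55^-0.5 * 0.45^1.5 = 0.40704.
t2 = (1-p)^e1 * (1-q)^e2 = 0.45^-0.5 * 0.55^1.5 = 0.608048.
4/(1-alpha^2) = -1.333333.
D = -1.333333*(1 - 0.40704 - 0.608048) = 0.0201

0.0201


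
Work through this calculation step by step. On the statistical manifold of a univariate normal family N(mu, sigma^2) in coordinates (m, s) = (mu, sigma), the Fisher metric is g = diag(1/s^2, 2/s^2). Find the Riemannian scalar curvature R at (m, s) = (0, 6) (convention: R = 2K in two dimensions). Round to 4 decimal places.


The metric has the form g = (A dm^2 + B ds^2)/s^2 with A = 1, B = 2.
Substitute u = sqrt(A/B)*m: g = B*(du^2 + ds^2)/s^2, i.e. B times the
Poincare upper half-plane metric, which has constant Gaussian curvature -1.
Scaling a 2D metric by a constant c divides the Gaussian curvature by c,
so K = -1/B = -1/(2) = -0.5000 everywhere (the point (m, s) = (0, 6) is irrelevant:
the curvature is constant).
Scalar curvature in dimension 2: R = 2K = -2/(2) = -1.0000.

-1.0000


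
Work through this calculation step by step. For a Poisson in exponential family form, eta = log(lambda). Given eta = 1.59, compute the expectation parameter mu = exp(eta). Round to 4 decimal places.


Expectation parameter for Poisson exponential family:
mu = exp(eta).
eta = 1.59.
mu = exp(1.59) = 4.9037

4.9037


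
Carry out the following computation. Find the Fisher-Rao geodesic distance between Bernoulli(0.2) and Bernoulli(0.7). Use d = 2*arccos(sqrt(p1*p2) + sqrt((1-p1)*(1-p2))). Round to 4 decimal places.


Geodesic distance on Bernoulli manifold:
d(p1,p2) = 2*arccos(sqrt(p1*p2) + sqrt((1-p1)*(1-p2))).
sqrt(p1*p2) = sqrt(0.2*0.7) = 0.374166.
sqrt((1-p1)*(1-p2)) = sqrt(0.8*0.3) = 0.489898.
arg = 0.374166 + 0.489898 = 0.864064.
d = 2*arccos(0.864064) = 1.0550

1.0550


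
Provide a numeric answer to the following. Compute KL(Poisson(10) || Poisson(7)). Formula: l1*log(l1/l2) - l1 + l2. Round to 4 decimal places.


KL divergence for Poisson:
KL = l1*log(l1/l2) - l1 + l2.
l1 = 10, l2 = 7.
log(10/7) = 0.356675.
l1*log(l1/l2) = 10 * 0.356675 = 3.566749.
KL = 3.566749 - 10 + 7 = 0.5667

0.5667


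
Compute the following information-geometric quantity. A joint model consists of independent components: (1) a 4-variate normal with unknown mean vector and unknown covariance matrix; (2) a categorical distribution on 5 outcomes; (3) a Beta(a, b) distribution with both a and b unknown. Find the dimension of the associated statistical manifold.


The dimension of a statistical manifold equals the number of free
(independent) real parameters of the model. For a product of independent
blocks the parameter counts add.
- 4-variate normal: 4 (mean) + 4*5/2 = 10 (symmetric covariance) = 14.
- categorical on 5 outcomes (probabilities sum to 1): 5-1 = 4.
- Beta (a, b): 2.
Total = 14 + 4 + 2 = 20.
Dimension = 20

20


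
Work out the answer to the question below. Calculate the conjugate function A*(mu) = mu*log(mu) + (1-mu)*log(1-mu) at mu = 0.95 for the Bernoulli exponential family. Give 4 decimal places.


Legendre transform for Bernoulli:
A*(mu) = mu*log(mu) + (1-mu)*log(1-mu).
mu = 0.95, 1-mu = 0.05.
mu*log(mu) = 0.95*log(0.95) = -0.048729.
(1-mu)*log(1-mu) = 0.05*log(0.05) = -0.149787.
A* = -0.048729 + -0.149787 = -0.1985

-0.1985


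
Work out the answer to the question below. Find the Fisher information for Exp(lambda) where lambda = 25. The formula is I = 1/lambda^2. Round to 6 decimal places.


Fisher information for exponential: I(lambda) = 1/lambda^2.
lambda = 25, lambda^2 = 625.
I = 1/625 = 0.001600

0.001600


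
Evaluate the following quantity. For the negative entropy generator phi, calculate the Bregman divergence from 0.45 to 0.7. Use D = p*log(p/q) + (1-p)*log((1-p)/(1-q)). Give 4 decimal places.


Bregman divergence with negative entropy generator:
D = p*log(p/q) + (1-p)*log((1-p)/(1-q)).
p = 0.45, q = 0.7.
p*log(p/q) = 0.45*log(0.45/0.7) = -0.198825.
(1-p)*log((1-p)/(1-q)) = 0.55*log(0.55/0.3) = 0.333375.
D = -0.198825 + 0.333375 = 0.1345

0.1345


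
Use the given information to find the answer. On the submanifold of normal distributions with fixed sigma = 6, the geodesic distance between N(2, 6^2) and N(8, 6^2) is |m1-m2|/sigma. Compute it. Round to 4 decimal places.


On the fixed-variance normal subfamily, geodesic distance = |m1-m2|/sigma.
|2 - 8| = 6.
sigma = 6.
d = 6/6 = 1.0000

1.0000


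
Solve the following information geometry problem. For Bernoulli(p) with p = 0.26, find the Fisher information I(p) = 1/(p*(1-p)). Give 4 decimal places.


For Bernoulli(p), Fisher information is I(p) = 1/(p*(1-p)).
p = 0.26, 1-p = 0.74.
p*(1-p) = 0.1924.
I(p) = 1/0.1924 = 5.1975

5.1975


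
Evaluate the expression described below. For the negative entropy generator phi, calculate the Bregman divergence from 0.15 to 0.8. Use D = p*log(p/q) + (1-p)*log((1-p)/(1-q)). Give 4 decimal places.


Bregman divergence with negative entropy generator:
D = p*log(p/q) + (1-p)*log((1-p)/(1-q)).
p = 0.15, q = 0.8.
p*log(p/q) = 0.15*log(0.15/0.8) = -0.251096.
(1-p)*log((1-p)/(1-q)) = 0.85*log(0.85/0.2) = 1.229881.
D = -0.251096 + 1.229881 = 0.9788

0.9788


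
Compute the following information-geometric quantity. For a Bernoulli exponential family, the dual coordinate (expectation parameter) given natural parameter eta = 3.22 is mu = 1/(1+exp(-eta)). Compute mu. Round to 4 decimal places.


Dual coordinate (expectation parameter) for Bernoulli:
mu = 1/(1+exp(-eta)).
eta = 3.22.
exp(-eta) = exp(-3.22) = 0.039955.
mu = 1/(1+0.039955) = 0.9616

0.9616


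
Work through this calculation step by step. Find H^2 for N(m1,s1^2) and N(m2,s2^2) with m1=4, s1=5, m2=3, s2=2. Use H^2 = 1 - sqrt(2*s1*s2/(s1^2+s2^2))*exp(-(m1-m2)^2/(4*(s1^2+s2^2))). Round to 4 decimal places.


Squared Hellinger distance for Gaussians:
H^2 = 1 - sqrt(2*s1*s2/(s1^2+s2^2)) * exp(-(m1-m2)^2/(4*(s1^2+s2^2))).
s1^2 = 25, s2^2 = 4, s1^2+s2^2 = 29.
sqrt(2*5*2/(29)) = 0.830455.
(m1-m2)^2 = (1)^2 = 1.
exp(-1/(4*29)) = exp(-0.008621) = 0.991416.
H^2 = 1 - 0.830455*0.991416 = 0.1767

0.1767


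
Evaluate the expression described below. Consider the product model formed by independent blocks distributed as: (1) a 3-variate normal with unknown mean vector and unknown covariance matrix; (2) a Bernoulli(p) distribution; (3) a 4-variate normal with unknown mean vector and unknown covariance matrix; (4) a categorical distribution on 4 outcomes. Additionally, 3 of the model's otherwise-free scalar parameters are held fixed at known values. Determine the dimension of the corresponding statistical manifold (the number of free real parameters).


The dimension of a statistical manifold equals the number of free
(independent) real parameters of the model. For a product of independent
blocks the parameter counts add.
- 3-variate normal: 3 (mean) + 3*4/2 = 6 (symmetric covariance) = 9.
- Bernoulli (p): 1.
- 4-variate normal: 4 (mean) + 4*5/2 = 10 (symmetric covariance) = 14.
- categorical on 4 outcomes (probabilities sum to 1): 4-1 = 3.
Total = 9 + 1 + 14 + 3 = 27.
3 parameter(s) fixed at known values: 27 - 3 = 24.
Dimension = 24

24


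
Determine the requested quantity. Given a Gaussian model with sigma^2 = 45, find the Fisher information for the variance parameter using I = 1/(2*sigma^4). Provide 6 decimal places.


Fisher information for variance: I(sigma^2) = 1/(2*sigma^4).
sigma^2 = 45, so sigma^4 = 2025.
I = 1/(2*2025) = 1/4050 = 0.000247

0.000247


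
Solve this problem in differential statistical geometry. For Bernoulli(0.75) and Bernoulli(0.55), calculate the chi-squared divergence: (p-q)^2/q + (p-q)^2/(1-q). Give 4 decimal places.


Chi-squared divergence between Bernoulli distributions:
chi^2 = (p-q)^2/q + (p-q)^2/(1-q).
p = 0.75, q = 0.55, p-q = 0.2.
(p-q)^2 = 0.04.
term1 = 0.04/0.55 = 0.072727.
term2 = 0.04/0.45 = 0.088889.
chi^2 = 0.072727 + 0.088889 = 0.1616

0.1616


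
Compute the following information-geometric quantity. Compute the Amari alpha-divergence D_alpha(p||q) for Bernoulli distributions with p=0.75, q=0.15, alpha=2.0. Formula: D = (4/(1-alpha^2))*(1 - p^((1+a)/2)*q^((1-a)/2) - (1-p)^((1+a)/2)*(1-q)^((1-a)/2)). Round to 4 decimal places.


Amari alpha-divergence:
D = (4/(1-alpha^2))*(1 - p^((1+a)/2)*q^((1-a)/2) - (1-p)^((1+a)/2)*(1-q)^((1-a)/2)).
alpha = 2.0, p = 0.75, q = 0.15.
e1 = (1+alpha)/2 = 1.5, e2 = (1-alpha)/2 = -0.5.
t1 = p^e1 * q^e2 = 0.75^1.5 * 0.15^-0.5 = 1.677051.
t2 = (1-p)^e1 * (1-q)^e2 = 0.25^1.5 * 0.85^-0.5 = 0.135582.
4/(1-alpha^2) = -1.333333.
D = -1.333333*(1 - 1.677051 - 0.135582) = 1.0835

1.0835


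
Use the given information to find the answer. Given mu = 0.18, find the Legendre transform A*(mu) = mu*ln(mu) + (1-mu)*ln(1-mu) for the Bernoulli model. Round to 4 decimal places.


Legendre transform for Bernoulli:
A*(mu) = mu*log(mu) + (1-mu)*log(1-mu).
mu = 0.18, 1-mu = 0.82.
mu*log(mu) = 0.18*log(0.18) = -0.308664.
(1-mu)*log(1-mu) = 0.82*log(0.82) = -0.16273.
A* = -0.308664 + -0.16273 = -0.4714

-0.4714


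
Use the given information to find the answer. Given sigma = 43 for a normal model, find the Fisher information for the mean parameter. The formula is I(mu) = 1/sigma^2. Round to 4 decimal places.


The Fisher information for the mean of a normal distribution is I(mu) = 1/sigma^2.
sigma = 43, so sigma^2 = 1849.
I(mu) = 1/1849 = 0.0005

0.0005


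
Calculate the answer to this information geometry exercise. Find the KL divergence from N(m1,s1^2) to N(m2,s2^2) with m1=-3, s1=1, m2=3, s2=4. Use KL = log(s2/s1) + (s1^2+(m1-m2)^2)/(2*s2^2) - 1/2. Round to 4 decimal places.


KL divergence between normal distributions:
KL = log(s2/s1) + (s1^2 + (m1-m2)^2)/(2*s2^2) - 1/2.
log(4/1) = 1.386294.
(1^2 + (-3-3)^2)/(2*4^2) = (1 + 36)/32 = 1.15625.
KL = 1.386294 + 1.15625 - 0.5 = 2.0425

2.0425


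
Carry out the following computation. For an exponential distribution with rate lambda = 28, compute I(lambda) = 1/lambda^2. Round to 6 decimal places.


Fisher information for exponential: I(lambda) = 1/lambda^2.
lambda = 28, lambda^2 = 784.
I = 1/784 = 0.001276

0.001276


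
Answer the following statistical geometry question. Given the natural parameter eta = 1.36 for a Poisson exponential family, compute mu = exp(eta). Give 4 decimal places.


Expectation parameter for Poisson exponential family:
mu = exp(eta).
eta = 1.36.
mu = exp(1.36) = 3.8962

3.8962


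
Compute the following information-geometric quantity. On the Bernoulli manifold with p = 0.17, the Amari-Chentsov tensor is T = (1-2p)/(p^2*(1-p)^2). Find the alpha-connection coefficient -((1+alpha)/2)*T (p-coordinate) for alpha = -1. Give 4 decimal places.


Skewness (Amari-Chentsov) tensor: T = (1-2p)/(p^2*(1-p)^2).
p = 0.17, 1-2p = 0.66, p^2 = 0.0289, (1-p)^2 = 0.6889.
T = 0.66/(0.0289 * 0.6889) = 33.150487.
In the p-coordinate, Gamma^(alpha) = Gamma^(0) - (alpha/2)*T with Gamma^(0) = (1/2)*g'(p) = -T/2,
so Gamma^(alpha) = -((1+alpha)/2)*T.
alpha = -1, -(1+alpha)/2 = 0.0.
Gamma = 0.0 * 33.150487 = 0.0000

0.0000


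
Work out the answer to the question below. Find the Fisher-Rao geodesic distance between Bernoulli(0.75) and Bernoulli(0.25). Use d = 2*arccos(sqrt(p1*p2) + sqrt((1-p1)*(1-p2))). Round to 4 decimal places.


Geodesic distance on Bernoulli manifold:
d(p1,p2) = 2*arccos(sqrt(p1*p2) + sqrt((1-p1)*(1-p2))).
sqrt(p1*p2) = sqrt(0.75*0.25) = 0.433013.
sqrt((1-p1)*(1-p2)) = sqrt(0.25*0.75) = 0.433013.
arg = 0.433013 + 0.433013 = 0.866025.
d = 2*arccos(0.866025) = 1.0472

1.0472


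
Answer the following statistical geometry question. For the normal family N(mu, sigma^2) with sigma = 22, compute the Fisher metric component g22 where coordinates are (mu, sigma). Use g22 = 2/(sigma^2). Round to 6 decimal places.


For the 2-parameter normal family, the Fisher metric has:
  g11 = 1/sigma^2, g22 = 2/sigma^2.
sigma = 22, sigma^2 = 484.
g22 = 0.004132

0.004132


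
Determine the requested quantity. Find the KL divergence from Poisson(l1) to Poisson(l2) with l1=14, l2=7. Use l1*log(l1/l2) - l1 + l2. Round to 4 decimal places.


KL divergence for Poisson:
KL = l1*log(l1/l2) - l1 + l2.
l1 = 14, l2 = 7.
log(14/7) = 0.693147.
l1*log(l1/l2) = 14 * 0.693147 = 9.704061.
KL = 9.704061 - 14 + 7 = 2.7041

2.7041


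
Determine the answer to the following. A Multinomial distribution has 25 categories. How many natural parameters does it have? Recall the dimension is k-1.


Exponential family dimension calculation:
For Multinomial with k=25 categories, dim = k-1 = 24.

24


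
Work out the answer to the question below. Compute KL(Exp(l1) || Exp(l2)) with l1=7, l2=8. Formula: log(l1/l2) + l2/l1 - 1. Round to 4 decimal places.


KL divergence for exponential family:
KL = log(l1/l2) + l2/l1 - 1.
log(7/8) = -0.133531.
8/7 = 1.142857.
KL = -0.133531 + 1.142857 - 1 = 0.0093

0.0093


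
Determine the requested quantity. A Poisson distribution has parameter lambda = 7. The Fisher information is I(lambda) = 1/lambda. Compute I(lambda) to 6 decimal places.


Fisher information for Poisson: I(lambda) = 1/lambda.
lambda = 7.
I(lambda) = 1/7 = 0.142857

0.142857


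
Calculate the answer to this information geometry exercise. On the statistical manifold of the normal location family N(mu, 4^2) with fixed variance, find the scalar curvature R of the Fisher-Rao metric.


This family has a single free parameter, so its statistical manifold
is 1-dimensional. The Riemann curvature tensor of any 1-dimensional
Riemannian manifold vanishes identically, so R = 0.

0


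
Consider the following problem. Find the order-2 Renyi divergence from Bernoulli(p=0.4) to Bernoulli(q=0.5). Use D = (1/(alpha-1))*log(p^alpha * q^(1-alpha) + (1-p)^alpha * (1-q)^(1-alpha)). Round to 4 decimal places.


Renyi divergence of order alpha between Bernoulli distributions:
D = (1/(alpha-1))*log(p^alpha * q^(1-alpha) + (1-p)^alpha * (1-q)^(1-alpha)).
alpha = 2, p = 0.4, q = 0.5.
p^alpha * q^(1-alpha) = 0.4^2 * 0.5^-1 = 0.32.
(1-p)^alpha * (1-q)^(1-alpha) = 0.6^2 * 0.5^-1 = 0.72.
sum = 0.32 + 0.72 = 1.04.
D = (1/1)*log(1.04) = 0.0392

0.0392


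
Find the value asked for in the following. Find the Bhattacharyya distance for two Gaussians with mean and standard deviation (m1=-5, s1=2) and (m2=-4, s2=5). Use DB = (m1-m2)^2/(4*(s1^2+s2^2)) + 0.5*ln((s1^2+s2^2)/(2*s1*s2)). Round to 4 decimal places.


Bhattacharyya distance between two Gaussians:
DB = (m1-m2)^2/(4*(s1^2+s2^2)) + (1/2)*ln((s1^2+s2^2)/(2*s1*s2)).
(m1-m2)^2 = (-1)^2 = 1.
s1^2+s2^2 = 4 + 25 = 29.
term1 = 1/116 = 0.008621.
term2 = 0.5*ln(29/20.0) = 0.185782.
DB = 0.008621 + 0.185782 = 0.1944

0.1944


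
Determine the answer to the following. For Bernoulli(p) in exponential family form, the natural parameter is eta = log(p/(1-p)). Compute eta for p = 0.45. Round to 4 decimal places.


Natural parameter for Bernoulli: eta = log(p/(1-p)).
p = 0.45, 1-p = 0.55.
p/(1-p) = 0.818182.
eta = log(0.818182) = -0.2007

-0.2007


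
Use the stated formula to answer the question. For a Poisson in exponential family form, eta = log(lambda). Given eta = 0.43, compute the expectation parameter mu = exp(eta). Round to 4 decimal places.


Expectation parameter for Poisson exponential family:
mu = exp(eta).
eta = 0.43.
mu = exp(0.43) = 1.5373

1.5373


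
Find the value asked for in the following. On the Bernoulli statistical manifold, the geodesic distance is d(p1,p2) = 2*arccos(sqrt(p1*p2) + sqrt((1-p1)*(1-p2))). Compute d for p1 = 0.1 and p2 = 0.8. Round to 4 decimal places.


Geodesic distance on Bernoulli manifold:
d(p1,p2) = 2*arccos(sqrt(p1*p2) + sqrt((1-p1)*(1-p2))).
sqrt(p1*p2) = sqrt(0.1*0.8) = 0.282843.
sqrt((1-p1)*(1-p2)) = sqrt(0.9*0.2) = 0.424264.
arg = 0.282843 + 0.424264 = 0.707107.
d = 2*arccos(0.707107) = 1.5708

1.5708


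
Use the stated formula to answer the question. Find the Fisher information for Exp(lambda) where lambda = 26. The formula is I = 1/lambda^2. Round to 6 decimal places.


Fisher information for exponential: I(lambda) = 1/lambda^2.
lambda = 26, lambda^2 = 676.
I = 1/676 = 0.001479

0.001479


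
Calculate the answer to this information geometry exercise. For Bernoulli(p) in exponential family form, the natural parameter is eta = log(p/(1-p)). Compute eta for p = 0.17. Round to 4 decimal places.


Natural parameter for Bernoulli: eta = log(p/(1-p)).
p = 0.17, 1-p = 0.83.
p/(1-p) = 0.204819.
eta = log(0.204819) = -1.5856

-1.5856


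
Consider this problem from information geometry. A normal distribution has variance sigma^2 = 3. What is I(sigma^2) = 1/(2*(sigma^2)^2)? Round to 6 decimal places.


Fisher information for variance: I(sigma^2) = 1/(2*sigma^4).
sigma^2 = 3, so sigma^4 = 9.
I = 1/(2*9) = 1/18 = 0.055556

0.055556


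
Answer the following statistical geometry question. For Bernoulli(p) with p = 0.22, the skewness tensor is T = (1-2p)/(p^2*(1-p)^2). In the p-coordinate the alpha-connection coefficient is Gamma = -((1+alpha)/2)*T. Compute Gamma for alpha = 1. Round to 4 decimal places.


Skewness (Amari-Chentsov) tensor: T = (1-2p)/(p^2*(1-p)^2).
p = 0.22, 1-2p = 0.56, p^2 = 0.0484, (1-p)^2 = 0.6084.
T = 0.56/(0.0484 * 0.6084) = 19.017502.
In the p-coordinate, Gamma^(alpha) = Gamma^(0) - (alpha/2)*T with Gamma^(0) = (1/2)*g'(p) = -T/2,
so Gamma^(alpha) = -((1+alpha)/2)*T.
alpha = 1, -(1+alpha)/2 = -1.0.
Gamma = -1.0 * 19.017502 = -19.0175

-19.0175


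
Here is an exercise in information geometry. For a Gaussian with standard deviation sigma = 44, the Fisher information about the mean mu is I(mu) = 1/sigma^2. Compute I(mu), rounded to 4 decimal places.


The Fisher information for the mean of a normal distribution is I(mu) = 1/sigma^2.
sigma = 44, so sigma^2 = 1936.
I(mu) = 1/1936 = 0.0005

0.0005


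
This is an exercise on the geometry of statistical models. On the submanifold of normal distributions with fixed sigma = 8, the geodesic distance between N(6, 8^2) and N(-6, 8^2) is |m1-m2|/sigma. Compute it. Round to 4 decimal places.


On the fixed-variance normal subfamily, geodesic distance = |m1-m2|/sigma.
|6 - -6| = 12.
sigma = 8.
d = 12/8 = 1.5000

1.5000


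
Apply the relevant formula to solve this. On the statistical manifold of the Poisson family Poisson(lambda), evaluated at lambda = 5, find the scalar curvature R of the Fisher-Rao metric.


This family has a single free parameter, so its statistical manifold
is 1-dimensional. The Riemann curvature tensor of any 1-dimensional
Riemannian manifold vanishes identically, so R = 0.

0


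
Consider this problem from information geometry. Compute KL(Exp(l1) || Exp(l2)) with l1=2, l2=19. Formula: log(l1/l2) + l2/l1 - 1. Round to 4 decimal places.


KL divergence for exponential family:
KL = log(l1/l2) + l2/l1 - 1.
log(2/19) = -2.251292.
19/2 = 9.5.
KL = -2.251292 + 9.5 - 1 = 6.2487

6.2487


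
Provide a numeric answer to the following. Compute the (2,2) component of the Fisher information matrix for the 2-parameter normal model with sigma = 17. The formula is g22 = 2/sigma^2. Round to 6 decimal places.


For the 2-parameter normal family, the Fisher metric has:
  g11 = 1/sigma^2, g22 = 2/sigma^2.
sigma = 17, sigma^2 = 289.
g22 = 0.006920

0.006920


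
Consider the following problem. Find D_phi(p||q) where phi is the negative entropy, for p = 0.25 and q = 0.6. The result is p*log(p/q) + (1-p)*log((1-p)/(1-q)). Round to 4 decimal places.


Bregman divergence with negative entropy generator:
D = p*log(p/q) + (1-p)*log((1-p)/(1-q)).
p = 0.25, q = 0.6.
p*log(p/q) = 0.25*log(0.25/0.6) = -0.218867.
(1-p)*log((1-p)/(1-q)) = 0.75*log(0.75/0.4) = 0.471456.
D = -0.218867 + 0.471456 = 0.2526

0.2526


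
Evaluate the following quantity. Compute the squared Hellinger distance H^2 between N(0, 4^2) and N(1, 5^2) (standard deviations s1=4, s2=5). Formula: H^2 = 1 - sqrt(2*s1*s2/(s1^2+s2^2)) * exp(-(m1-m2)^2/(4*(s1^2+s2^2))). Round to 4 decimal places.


Squared Hellinger distance for Gaussians:
H^2 = 1 - sqrt(2*s1*s2/(s1^2+s2^2)) * exp(-(m1-m2)^2/(4*(s1^2+s2^2))).
s1^2 = 16, s2^2 = 25, s1^2+s2^2 = 41.
sqrt(2*4*5/(41)) = 0.98773.
(m1-m2)^2 = (-1)^2 = 1.
exp(-1/(4*41)) = exp(-0.006098) = 0.993921.
H^2 = 1 - 0.98773*0.993921 = 0.0183

0.0183


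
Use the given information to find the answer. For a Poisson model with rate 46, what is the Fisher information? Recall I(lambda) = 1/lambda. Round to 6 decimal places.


Fisher information for Poisson: I(lambda) = 1/lambda.
lambda = 46.
I(lambda) = 1/46 = 0.021739

0.021739


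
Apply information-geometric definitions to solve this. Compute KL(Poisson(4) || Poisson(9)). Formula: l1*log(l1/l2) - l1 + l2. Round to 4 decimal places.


KL divergence for Poisson:
KL = l1*log(l1/l2) - l1 + l2.
l1 = 4, l2 = 9.
log(4/9) = -0.81093.
l1*log(l1/l2) = 4 * -0.81093 = -3.243721.
KL = -3.243721 - 4 + 9 = 1.7563

1.7563


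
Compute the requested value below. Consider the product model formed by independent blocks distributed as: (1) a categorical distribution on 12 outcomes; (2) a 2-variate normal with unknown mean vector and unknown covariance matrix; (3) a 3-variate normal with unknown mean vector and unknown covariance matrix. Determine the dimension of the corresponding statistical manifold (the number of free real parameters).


The dimension of a statistical manifold equals the number of free
(independent) real parameters of the model. For a product of independent
blocks the parameter counts add.
- categorical on 12 outcomes (probabilities sum to 1): 12-1 = 11.
- 2-variate normal: 2 (mean) + 2*3/2 = 3 (symmetric covariance) = 5.
- 3-variate normal: 3 (mean) + 3*4/2 = 6 (symmetric covariance) = 9.
Total = 11 + 5 + 9 = 25.
Dimension = 25

25


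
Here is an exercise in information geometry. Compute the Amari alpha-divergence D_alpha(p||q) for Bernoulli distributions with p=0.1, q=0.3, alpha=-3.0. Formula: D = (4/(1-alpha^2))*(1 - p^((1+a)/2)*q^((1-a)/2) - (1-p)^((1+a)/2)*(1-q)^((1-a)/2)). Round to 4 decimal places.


Amari alpha-divergence:
D = (4/(1-alpha^2))*(1 - p^((1+a)/2)*q^((1-a)/2) - (1-p)^((1+a)/2)*(1-q)^((1-a)/2)).
alpha = -3.0, p = 0.1, q = 0.3.
e1 = (1+alpha)/2 = -1.0, e2 = (1-alpha)/2 = 2.0.
t1 = p^e1 * q^e2 = 0.1^-1.0 * 0.3^2.0 = 0.9.
t2 = (1-p)^e1 * (1-q)^e2 = 0.9^-1.0 * 0.7^2.0 = 0.544444.
4/(1-alpha^2) = -0.5.
D = -0.5*(1 - 0.9 - 0.544444) = 0.2222

0.2222


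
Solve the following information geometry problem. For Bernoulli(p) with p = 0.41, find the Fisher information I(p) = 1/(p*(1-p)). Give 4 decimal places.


For Bernoulli(p), Fisher information is I(p) = 1/(p*(1-p)).
p = 0.41, 1-p = 0.59.
p*(1-p) = 0.2419.
I(p) = 1/0.2419 = 4.1339

4.1339


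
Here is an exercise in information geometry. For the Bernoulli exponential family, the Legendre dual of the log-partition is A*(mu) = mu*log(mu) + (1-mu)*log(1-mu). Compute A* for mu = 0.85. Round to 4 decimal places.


Legendre transform for Bernoulli:
A*(mu) = mu*log(mu) + (1-mu)*log(1-mu).
mu = 0.85, 1-mu = 0.15.
mu*log(mu) = 0.85*log(0.85) = -0.138141.
(1-mu)*log(1-mu) = 0.15*log(0.15) = -0.284568.
A* = -0.138141 + -0.284568 = -0.4227

-0.4227


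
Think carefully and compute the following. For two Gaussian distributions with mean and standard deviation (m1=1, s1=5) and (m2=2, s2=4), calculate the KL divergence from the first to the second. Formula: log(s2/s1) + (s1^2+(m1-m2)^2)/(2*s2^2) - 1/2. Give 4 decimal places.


KL divergence between normal distributions:
KL = log(s2/s1) + (s1^2 + (m1-m2)^2)/(2*s2^2) - 1/2.
log(4/5) = -0.223144.
(5^2 + (1-2)^2)/(2*4^2) = (25 + 1)/32 = 0.8125.
KL = -0.223144 + 0.8125 - 0.5 = 0.0894

0.0894


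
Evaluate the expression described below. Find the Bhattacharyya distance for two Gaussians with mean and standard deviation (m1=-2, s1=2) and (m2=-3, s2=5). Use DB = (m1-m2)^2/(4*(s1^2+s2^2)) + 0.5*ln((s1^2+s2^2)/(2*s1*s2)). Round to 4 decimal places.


Bhattacharyya distance between two Gaussians:
DB = (m1-m2)^2/(4*(s1^2+s2^2)) + (1/2)*ln((s1^2+s2^2)/(2*s1*s2)).
(m1-m2)^2 = (1)^2 = 1.
s1^2+s2^2 = 4 + 25 = 29.
term1 = 1/116 = 0.008621.
term2 = 0.5*ln(29/20.0) = 0.185782.
DB = 0.008621 + 0.185782 = 0.1944

0.1944


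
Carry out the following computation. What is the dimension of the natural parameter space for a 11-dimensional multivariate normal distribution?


Exponential family dimension calculation:
For 11-dim MVN: mean has 11 params, covariance has 11*12/2 = 66 unique entries.
Total dim = 11 + 66 = 77.

77


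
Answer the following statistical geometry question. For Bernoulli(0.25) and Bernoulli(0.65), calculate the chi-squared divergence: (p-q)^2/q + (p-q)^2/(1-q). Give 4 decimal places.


Chi-squared divergence between Bernoulli distributions:
chi^2 = (p-q)^2/q + (p-q)^2/(1-q).
p = 0.25, q = 0.65, p-q = -0.4.
(p-q)^2 = 0.16.
term1 = 0.16/0.65 = 0.246154.
term2 = 0.16/0.35 = 0.457143.
chi^2 = 0.246154 + 0.457143 = 0.7033

0.7033


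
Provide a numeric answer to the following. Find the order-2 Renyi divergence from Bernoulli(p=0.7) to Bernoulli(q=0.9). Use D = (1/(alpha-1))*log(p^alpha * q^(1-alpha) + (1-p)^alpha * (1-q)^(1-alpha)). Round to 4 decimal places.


Renyi divergence of order alpha between Bernoulli distributions:
D = (1/(alpha-1))*log(p^alpha * q^(1-alpha) + (1-p)^alpha * (1-q)^(1-alpha)).
alpha = 2, p = 0.7, q = 0.9.
p^alpha * q^(1-alpha) = 0.7^2 * 0.9^-1 = 0.544444.
(1-p)^alpha * (1-q)^(1-alpha) = 0.3^2 * 0.1^-1 = 0.9.
sum = 0.544444 + 0.9 = 1.444444.
D = (1/1)*log(1.444444) = 0.3677

0.3677


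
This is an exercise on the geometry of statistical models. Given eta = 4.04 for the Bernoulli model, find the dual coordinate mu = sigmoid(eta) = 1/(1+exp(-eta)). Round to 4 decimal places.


Dual coordinate (expectation parameter) for Bernoulli:
mu = 1/(1+exp(-eta)).
eta = 4.04.
exp(-eta) = exp(-4.04) = 0.017597.
mu = 1/(1+0.017597) = 0.9827

0.9827


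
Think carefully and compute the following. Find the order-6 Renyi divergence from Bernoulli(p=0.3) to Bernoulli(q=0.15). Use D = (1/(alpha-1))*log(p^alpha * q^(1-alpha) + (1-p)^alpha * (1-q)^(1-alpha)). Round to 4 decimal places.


Renyi divergence of order alpha between Bernoulli distributions:
D = (1/(alpha-1))*log(p^alpha * q^(1-alpha) + (1-p)^alpha * (1-q)^(1-alpha)).
alpha = 6, p = 0.3, q = 0.15.
p^alpha * q^(1-alpha) = 0.3^6 * 0.15^-5 = 9.6.
(1-p)^alpha * (1-q)^(1-alpha) = 0.7^6 * 0.85^-5 = 0.265151.
sum = 9.6 + 0.265151 = 9.865151.
D = (1/5)*log(9.865151) = 0.4578

0.4578


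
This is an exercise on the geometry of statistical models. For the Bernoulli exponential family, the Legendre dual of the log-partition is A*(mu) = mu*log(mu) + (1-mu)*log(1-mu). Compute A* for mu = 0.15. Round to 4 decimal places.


Legendre transform for Bernoulli:
A*(mu) = mu*log(mu) + (1-mu)*log(1-mu).
mu = 0.15, 1-mu = 0.85.
mu*log(mu) = 0.15*log(0.15) = -0.284568.
(1-mu)*log(1-mu) = 0.85*log(0.85) = -0.138141.
A* = -0.284568 + -0.138141 = -0.4227

-0.4227


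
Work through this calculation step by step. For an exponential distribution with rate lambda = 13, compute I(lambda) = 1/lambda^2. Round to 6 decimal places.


Fisher information for exponential: I(lambda) = 1/lambda^2.
lambda = 13, lambda^2 = 169.
I = 1/169 = 0.005917

0.005917


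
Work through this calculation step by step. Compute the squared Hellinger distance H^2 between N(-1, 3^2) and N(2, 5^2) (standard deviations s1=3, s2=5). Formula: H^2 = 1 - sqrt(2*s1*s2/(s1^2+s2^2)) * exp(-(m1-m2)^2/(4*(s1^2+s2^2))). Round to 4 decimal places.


Squared Hellinger distance for Gaussians:
H^2 = 1 - sqrt(2*s1*s2/(s1^2+s2^2)) * exp(-(m1-m2)^2/(4*(s1^2+s2^2))).
s1^2 = 9, s2^2 = 25, s1^2+s2^2 = 34.
sqrt(2*3*5/(34)) = 0.939336.
(m1-m2)^2 = (-3)^2 = 9.
exp(-9/(4*34)) = exp(-0.066176) = 0.935966.
H^2 = 1 - 0.939336*0.935966 = 0.1208

0.1208


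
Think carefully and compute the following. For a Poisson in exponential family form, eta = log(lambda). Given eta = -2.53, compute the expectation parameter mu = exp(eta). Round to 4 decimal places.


Expectation parameter for Poisson exponential family:
mu = exp(eta).
eta = -2.53.
mu = exp(-2.53) = 0.0797

0.0797


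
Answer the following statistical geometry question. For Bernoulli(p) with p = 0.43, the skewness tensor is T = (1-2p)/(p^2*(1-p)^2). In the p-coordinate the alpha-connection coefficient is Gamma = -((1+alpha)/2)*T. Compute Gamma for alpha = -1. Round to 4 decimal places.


Skewness (Amari-Chentsov) tensor: T = (1-2p)/(p^2*(1-p)^2).
p = 0.43, 1-2p = 0.14, p^2 = 0.1849, (1-p)^2 = 0.3249.
T = 0.14/(0.1849 * 0.3249) = 2.330459.
In the p-coordinate, Gamma^(alpha) = Gamma^(0) - (alpha/2)*T with Gamma^(0) = (1/2)*g'(p) = -T/2,
so Gamma^(alpha) = -((1+alpha)/2)*T.
alpha = -1, -(1+alpha)/2 = 0.0.
Gamma = 0.0 * 2.330459 = 0.0000

0.0000


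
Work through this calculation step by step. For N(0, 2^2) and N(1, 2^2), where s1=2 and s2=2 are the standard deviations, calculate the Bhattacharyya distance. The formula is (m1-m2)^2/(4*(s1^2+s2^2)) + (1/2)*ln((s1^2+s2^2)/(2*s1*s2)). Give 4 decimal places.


Bhattacharyya distance between two Gaussians:
DB = (m1-m2)^2/(4*(s1^2+s2^2)) + (1/2)*ln((s1^2+s2^2)/(2*s1*s2)).
(m1-m2)^2 = (-1)^2 = 1.
s1^2+s2^2 = 4 + 4 = 8.
term1 = 1/32 = 0.03125.
term2 = 0.5*ln(8/8.0) = 0.0.
DB = 0.03125 + 0.0 = 0.0313

0.0313


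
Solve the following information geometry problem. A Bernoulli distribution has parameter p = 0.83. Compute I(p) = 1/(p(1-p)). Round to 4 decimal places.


For Bernoulli(p), Fisher information is I(p) = 1/(p*(1-p)).
p = 0.83, 1-p = 0.17.
p*(1-p) = 0.1411.
I(p) = 1/0.1411 = 7.0872

7.0872


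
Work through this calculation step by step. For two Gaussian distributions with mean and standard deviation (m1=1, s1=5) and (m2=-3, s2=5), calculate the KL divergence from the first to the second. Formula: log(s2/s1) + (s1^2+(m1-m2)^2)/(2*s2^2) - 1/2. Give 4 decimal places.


KL divergence between normal distributions:
KL = log(s2/s1) + (s1^2 + (m1-m2)^2)/(2*s2^2) - 1/2.
log(5/5) = 0.0.
(5^2 + (1--3)^2)/(2*5^2) = (25 + 16)/50 = 0.82.
KL = 0.0 + 0.82 - 0.5 = 0.3200

0.3200


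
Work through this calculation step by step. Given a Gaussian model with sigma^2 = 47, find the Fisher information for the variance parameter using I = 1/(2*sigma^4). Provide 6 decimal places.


Fisher information for variance: I(sigma^2) = 1/(2*sigma^4).
sigma^2 = 47, so sigma^4 = 2209.
I = 1/(2*2209) = 1/4418 = 0.000226

0.000226


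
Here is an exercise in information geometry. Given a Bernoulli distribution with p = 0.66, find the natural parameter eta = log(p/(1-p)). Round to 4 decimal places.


Natural parameter for Bernoulli: eta = log(p/(1-p)).
p = 0.66, 1-p = 0.34.
p/(1-p) = 1.941176.
eta = log(1.941176) = 0.6633

0.6633


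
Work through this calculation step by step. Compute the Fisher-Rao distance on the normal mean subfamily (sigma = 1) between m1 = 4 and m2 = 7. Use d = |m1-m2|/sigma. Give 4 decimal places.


On the fixed-variance normal subfamily, geodesic distance = |m1-m2|/sigma.
|4 - 7| = 3.
sigma = 1.
d = 3/1 = 3.0000

3.0000


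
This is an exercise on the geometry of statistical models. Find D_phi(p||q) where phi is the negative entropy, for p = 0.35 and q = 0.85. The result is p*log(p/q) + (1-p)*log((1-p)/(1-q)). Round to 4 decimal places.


Bregman divergence with negative entropy generator:
D = p*log(p/q) + (1-p)*log((1-p)/(1-q)).
p = 0.35, q = 0.85.
p*log(p/q) = 0.35*log(0.35/0.85) = -0.310556.
(1-p)*log((1-p)/(1-q)) = 0.65*log(0.65/0.15) = 0.953119.
D = -0.310556 + 0.953119 = 0.6426

0.6426


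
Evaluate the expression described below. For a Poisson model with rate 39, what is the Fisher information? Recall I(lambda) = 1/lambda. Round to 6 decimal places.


Fisher information for Poisson: I(lambda) = 1/lambda.
lambda = 39.
I(lambda) = 1/39 = 0.025641

0.025641


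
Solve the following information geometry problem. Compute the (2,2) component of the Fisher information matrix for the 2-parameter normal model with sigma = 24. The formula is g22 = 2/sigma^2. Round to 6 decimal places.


For the 2-parameter normal family, the Fisher metric has:
  g11 = 1/sigma^2, g22 = 2/sigma^2.
sigma = 24, sigma^2 = 576.
g22 = 0.003472

0.003472


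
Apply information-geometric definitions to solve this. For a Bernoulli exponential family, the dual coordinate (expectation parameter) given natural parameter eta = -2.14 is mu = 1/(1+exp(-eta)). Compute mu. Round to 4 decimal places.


Dual coordinate (expectation parameter) for Bernoulli:
mu = 1/(1+exp(-eta)).
eta = -2.14.
exp(-eta) = exp(2.14) = 8.499438.
mu = 1/(1+8.499438) = 0.1053

0.1053


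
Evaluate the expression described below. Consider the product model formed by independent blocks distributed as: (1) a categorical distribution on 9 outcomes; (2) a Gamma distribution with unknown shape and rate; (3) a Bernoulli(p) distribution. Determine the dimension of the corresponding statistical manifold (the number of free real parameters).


The dimension of a statistical manifold equals the number of free
(independent) real parameters of the model. For a product of independent
blocks the parameter counts add.
- categorical on 9 outcomes (probabilities sum to 1): 9-1 = 8.
- Gamma (shape, rate): 2.
- Bernoulli (p): 1.
Total = 8 + 2 + 1 = 11.
Dimension = 11

11


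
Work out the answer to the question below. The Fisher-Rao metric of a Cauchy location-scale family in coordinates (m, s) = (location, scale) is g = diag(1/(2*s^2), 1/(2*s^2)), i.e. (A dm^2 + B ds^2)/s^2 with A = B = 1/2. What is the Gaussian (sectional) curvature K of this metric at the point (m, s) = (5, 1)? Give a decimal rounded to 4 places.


The metric has the form g = (A dm^2 + B ds^2)/s^2 with A = 1/2, B = 1/2.
Substitute u = sqrt(A/B)*m: g = B*(du^2 + ds^2)/s^2, i.e. B times the
Poincare upper half-plane metric, which has constant Gaussian curvature -1.
Scaling a 2D metric by a constant c divides the Gaussian curvature by c,
so K = -1/B = -1/(1/2) = -2.0000 everywhere (the point (m, s) = (5, 1) is irrelevant:
the curvature is constant).
The requested Gaussian curvature is K = -2.0000.

-2.0000
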